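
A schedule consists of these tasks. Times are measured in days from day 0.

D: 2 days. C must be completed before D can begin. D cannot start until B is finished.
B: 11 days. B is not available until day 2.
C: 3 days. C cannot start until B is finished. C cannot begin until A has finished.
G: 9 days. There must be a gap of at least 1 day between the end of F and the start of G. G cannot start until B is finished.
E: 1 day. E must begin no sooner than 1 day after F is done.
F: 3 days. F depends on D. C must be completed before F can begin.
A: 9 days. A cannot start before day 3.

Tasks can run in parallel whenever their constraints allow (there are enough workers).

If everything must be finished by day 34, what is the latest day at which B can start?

5

E must finish by day 34; it takes 1 day, so it must start by 34 − 1 = day 33.
G has no dependents, so it just needs to finish by day 34. Starting by 34 − 9 = day 25 achieves that.
F has several dependents: E (must start by day 33, minus 1-day gap → day 32); G (must start by day 25, minus 1-day gap → day 24). The earliest of those limits is day 24, so F must start by 24 − 3 = day 21.
D has to be done before F (must start by day 21). That means finishing by day 21, i.e. starting by 21 − 2 = day 19.
For C: D (must start by day 19); F (must start by day 21). The most restrictive is day 19; with a 3-day duration, C must start by day 16.
For B: C (must start by day 16); D (must start by day 19); G (must start by day 25). The most restrictive is day 16; with an 11-day duration, B must start by day 5.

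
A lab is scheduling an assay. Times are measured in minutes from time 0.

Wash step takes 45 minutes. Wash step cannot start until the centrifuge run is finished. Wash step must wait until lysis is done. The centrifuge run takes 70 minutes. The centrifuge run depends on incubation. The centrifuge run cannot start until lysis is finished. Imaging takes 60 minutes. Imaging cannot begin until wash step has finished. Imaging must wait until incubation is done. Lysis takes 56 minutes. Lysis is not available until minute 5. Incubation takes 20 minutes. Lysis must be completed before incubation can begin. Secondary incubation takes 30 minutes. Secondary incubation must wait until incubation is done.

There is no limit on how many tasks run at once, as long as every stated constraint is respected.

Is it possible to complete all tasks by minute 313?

Yes

After its own release at minute 5, lysis can start at minute 5 and finishes at minute 61.
Incubation cannot begin until lysis (finishes minute 61). It runs from minute 61 to 61 + 20 = minute 81.
After incubation (finishes minute 81), secondary incubation can start at minute 81 and finishes at minute 111.
The centrifuge run has to wait for incubation (finishes minute 81); lysis (finishes minute 61). The latest of these is minute 81, so the centrifuge run runs minute 81 to 81 + 70 = minute 151.
Wash step cannot start until the centrifuge run (finishes minute 151); lysis (finishes minute 61). The controlling bound is minute 151, so wash step finishes at 151 + 45 = minute 196.
Imaging cannot start until wash step (finishes minute 196); incubation (finishes minute 81). The controlling bound is minute 196, so imaging finishes at 196 + 60 = minute 256.
Every task is finished by minute 256, which is no later than the deadline of 313, so the schedule is feasible.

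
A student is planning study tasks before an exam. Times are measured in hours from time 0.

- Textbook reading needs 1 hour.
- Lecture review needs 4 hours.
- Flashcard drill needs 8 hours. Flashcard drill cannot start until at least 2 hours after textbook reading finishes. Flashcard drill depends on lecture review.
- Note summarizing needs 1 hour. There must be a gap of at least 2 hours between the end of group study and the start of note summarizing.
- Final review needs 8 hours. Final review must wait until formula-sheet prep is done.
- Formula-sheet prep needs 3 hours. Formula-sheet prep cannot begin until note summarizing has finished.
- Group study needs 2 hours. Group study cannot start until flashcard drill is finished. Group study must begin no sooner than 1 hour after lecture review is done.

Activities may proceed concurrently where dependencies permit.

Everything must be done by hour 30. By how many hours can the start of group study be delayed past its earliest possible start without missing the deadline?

Lecture review has no prerequisites, so it starts at hour 0 and finishes at hour 4.
Nothing blocks textbook reading, so it runs from hour 0 to hour 1.
Flashcard drill has to wait for textbook reading (finishes hour 1, plus 2-hour gap → hour 3); lecture review (finishes hour 4). The latest of these is hour 4, so flashcard drill runs hour 4 to 4 + 8 = hour 12.
Group study has to wait for flashcard drill (finishes hour 12); lecture review (finishes hour 4, plus 1-hour gap → hour 5). The latest of these is hour 12, so group study runs hour 12 to 12 + 2 = hour 14.

Working backward from the deadline:
Final review must finish by hour 30; it takes 8 hours, so it must start by 30 − 8 = hour 22.
Formula-sheet prep must finish before final review (must start by hour 22). With a 3-hour duration, formula-sheet prep must start by 22 − 3 = hour 19.
Note summarizing feeds into formula-sheet prep (must start by hour 19); so note summarizing must finish by hour 19 and therefore start by hour 18.
Group study feeds into note summarizing (must start by hour 18, minus 2-hour gap → hour 16); so group study must finish by hour 16 and therefore start by hour 14.
So group study can start as early as hour 12 and as late as hour 14, giving 14 − 12 = 2 hours of slack.

2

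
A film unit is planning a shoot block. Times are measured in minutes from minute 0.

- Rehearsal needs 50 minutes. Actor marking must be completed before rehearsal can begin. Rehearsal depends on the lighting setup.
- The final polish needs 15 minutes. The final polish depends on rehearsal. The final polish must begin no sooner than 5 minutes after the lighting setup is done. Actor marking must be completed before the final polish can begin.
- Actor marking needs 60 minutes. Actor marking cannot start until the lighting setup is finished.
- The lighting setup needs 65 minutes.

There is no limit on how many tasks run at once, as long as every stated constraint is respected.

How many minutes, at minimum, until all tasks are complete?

Nothing blocks the lighting setup, so it runs from minute 0 to minute 65.
Actor marking cannot begin until the lighting setup (finishes minute 65). It runs from minute 65 to 65 + 60 = minute 125.
Rehearsal has to wait for actor marking (finishes minute 125); the lighting setup (finishes minute 65). The latest of these is minute 125, so rehearsal runs minute 125 to 125 + 50 = minute 175.
The final polish needs all of rehearsal (finishes minute 175); the lighting setup (finishes minute 65, plus 5-minute gap → minute 70); actor marking (finishes minute 125). That puts its earliest start at minute 175; it finishes at 175 + 15 = minute 190.
All tasks are finished once the last one completes. Finish times: The lighting setup at 65, Actor marking at 125, Rehearsal at 175, The final polish at 190. The latest is minute 190.

190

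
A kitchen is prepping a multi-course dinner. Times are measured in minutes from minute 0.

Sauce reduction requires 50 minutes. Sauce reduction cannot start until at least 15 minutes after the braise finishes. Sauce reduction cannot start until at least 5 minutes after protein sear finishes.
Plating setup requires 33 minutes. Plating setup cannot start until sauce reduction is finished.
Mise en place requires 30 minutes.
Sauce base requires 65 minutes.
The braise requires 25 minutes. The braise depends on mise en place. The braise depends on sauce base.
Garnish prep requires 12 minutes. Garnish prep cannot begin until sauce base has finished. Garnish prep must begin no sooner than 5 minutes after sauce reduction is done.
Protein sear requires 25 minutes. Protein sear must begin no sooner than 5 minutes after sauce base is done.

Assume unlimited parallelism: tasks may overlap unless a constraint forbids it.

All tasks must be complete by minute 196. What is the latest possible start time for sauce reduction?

113

To finish by minute 196, plating setup (duration 33) must start no later than minute 163.
Garnish prep must finish by minute 196; it takes 12 minutes, so it must start by 196 − 12 = minute 184.
Sauce reduction must finish in time for plating setup (must start by minute 163); garnish prep (must start by minute 184, minus 5-minute gap → minute 179). The tightest is minute 163, so sauce reduction must start by 163 − 50 = minute 113.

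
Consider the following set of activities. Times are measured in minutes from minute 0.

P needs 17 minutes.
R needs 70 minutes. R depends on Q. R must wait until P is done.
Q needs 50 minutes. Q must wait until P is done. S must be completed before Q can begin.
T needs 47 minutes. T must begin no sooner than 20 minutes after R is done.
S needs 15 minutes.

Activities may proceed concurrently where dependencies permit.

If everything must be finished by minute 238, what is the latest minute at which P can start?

Nothing follows T; the deadline of minute 238 is its only limit. It must start by 238 − 47 = minute 191.
Since T (must start by minute 191, minus 20-minute gap → minute 171) depends on it, R must finish by minute 171. Backing off its 70-minute duration gives a latest start of minute 101.
Q has to be done before R (must start by minute 101). That means finishing by minute 101, i.e. starting by 101 − 50 = minute 51.
P feeds Q (must start by minute 51); R (must start by minute 101). Taking the minimum, P must finish by minute 51 and start by 51 − 17 = minute 34.

34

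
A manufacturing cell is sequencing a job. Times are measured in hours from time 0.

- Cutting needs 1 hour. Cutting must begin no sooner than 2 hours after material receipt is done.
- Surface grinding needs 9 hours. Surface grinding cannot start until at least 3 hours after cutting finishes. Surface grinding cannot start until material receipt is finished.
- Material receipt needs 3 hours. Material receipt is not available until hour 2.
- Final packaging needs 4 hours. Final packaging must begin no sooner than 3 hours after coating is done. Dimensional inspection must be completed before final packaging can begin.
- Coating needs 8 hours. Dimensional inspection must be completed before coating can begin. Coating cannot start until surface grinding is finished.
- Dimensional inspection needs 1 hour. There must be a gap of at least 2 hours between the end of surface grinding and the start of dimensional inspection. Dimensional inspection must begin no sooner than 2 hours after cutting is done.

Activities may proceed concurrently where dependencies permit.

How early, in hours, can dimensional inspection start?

22

Material receipt cannot begin until its own release at hour 2. It runs from hour 2 to 2 + 3 = hour 5.
Cutting cannot begin until material receipt (finishes hour 5, plus 2-hour gap → hour 7). It runs from hour 7 to 7 + 1 = hour 8.
Surface grinding has to wait for cutting (finishes hour 8, plus 3-hour gap → hour 11); material receipt (finishes hour 5). The latest of these is hour 11, so surface grinding runs hour 11 to 11 + 9 = hour 20.
Dimensional inspection waits on surface grinding (finishes hour 20, plus 2-hour gap → hour 22); cutting (finishes hour 8, plus 2-hour gap → hour 10). The latest of these is hour 22, which is the earliest dimensional inspection can start.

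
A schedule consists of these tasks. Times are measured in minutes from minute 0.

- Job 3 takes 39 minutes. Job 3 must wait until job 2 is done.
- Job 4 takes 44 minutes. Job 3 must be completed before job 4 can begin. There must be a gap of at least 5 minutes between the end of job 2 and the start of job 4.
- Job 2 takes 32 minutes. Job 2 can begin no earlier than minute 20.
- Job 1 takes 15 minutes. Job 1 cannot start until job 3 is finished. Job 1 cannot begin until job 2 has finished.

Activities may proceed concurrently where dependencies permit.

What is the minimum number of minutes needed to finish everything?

Job 2 cannot begin until its own release at minute 20. It runs from minute 20 to 20 + 32 = minute 52.
Job 3 cannot begin until job 2 (finishes minute 52). It runs from minute 52 to 52 + 39 = minute 91.
Job 4 has to wait for job 3 (finishes minute 91); job 2 (finishes minute 52, plus 5-minute gap → minute 57). The latest of these is minute 91, so job 4 runs minute 91 to 91 + 44 = minute 135.
For job 1: job 3 (finishes minute 91); job 2 (finishes minute 52). Taking the maximum gives a start of minute 91, and it finishes at 91 + 15 = minute 106.
All tasks are finished once the last one completes. Finish times: Job 1 at 106, Job 2 at 52, Job 3 at 91, Job 4 at 135. The latest is minute 135.

135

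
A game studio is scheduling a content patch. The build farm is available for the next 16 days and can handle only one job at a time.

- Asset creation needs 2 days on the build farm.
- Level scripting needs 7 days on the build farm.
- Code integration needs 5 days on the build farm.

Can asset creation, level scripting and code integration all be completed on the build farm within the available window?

Running back to back, the jobs need 2 + 7 + 5 = 14 days on the build farm.
Since 14 ≤ 16, they fit within the window.

Yes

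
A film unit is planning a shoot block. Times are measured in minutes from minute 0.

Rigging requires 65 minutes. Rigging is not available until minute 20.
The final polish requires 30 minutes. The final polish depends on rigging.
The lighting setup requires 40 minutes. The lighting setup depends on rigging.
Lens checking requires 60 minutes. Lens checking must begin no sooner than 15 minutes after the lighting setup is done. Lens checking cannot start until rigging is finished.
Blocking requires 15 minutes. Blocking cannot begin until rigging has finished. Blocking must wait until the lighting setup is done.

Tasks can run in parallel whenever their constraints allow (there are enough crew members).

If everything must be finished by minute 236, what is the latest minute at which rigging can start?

56

Lens checking has no dependents, so it just needs to finish by minute 236. Starting by 236 − 60 = minute 176 achieves that.
Nothing follows blocking; the deadline of minute 236 is its only limit. It must start by 236 − 15 = minute 221.
For the lighting setup: lens checking (must start by minute 176, minus 15-minute gap → minute 161); blocking (must start by minute 221). The most restrictive is minute 161; with a 40-minute duration, the lighting setup must start by minute 121.
To finish by minute 236, the final polish (duration 30) must start no later than minute 206.
Rigging has several dependents: the lighting setup (must start by minute 121); lens checking (must start by minute 176); blocking (must start by minute 221); the final polish (must start by minute 206). The earliest of those limits is minute 121, so rigging must start by 121 − 65 = minute 56.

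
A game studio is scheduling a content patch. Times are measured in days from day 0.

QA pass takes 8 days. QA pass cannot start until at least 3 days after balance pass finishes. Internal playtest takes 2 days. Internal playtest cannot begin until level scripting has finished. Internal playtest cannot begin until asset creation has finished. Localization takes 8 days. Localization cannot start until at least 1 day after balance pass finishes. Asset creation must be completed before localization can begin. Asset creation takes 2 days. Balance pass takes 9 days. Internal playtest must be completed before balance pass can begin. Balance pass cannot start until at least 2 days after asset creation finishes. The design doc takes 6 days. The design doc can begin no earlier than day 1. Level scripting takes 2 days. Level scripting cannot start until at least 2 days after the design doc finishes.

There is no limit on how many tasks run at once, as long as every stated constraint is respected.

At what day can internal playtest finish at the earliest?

Asset creation has no prerequisites, so it starts at day 0 and finishes at day 2.
The design doc cannot begin until its own release at day 1. It runs from day 1 to 1 + 6 = day 7.
After the design doc (finishes day 7, plus 2-day gap → day 9), level scripting can start at day 9 and finishes at day 11.
Internal playtest cannot start until level scripting (finishes day 11); asset creation (finishes day 2). The controlling bound is day 11, so internal playtest finishes at 11 + 2 = day 13.

13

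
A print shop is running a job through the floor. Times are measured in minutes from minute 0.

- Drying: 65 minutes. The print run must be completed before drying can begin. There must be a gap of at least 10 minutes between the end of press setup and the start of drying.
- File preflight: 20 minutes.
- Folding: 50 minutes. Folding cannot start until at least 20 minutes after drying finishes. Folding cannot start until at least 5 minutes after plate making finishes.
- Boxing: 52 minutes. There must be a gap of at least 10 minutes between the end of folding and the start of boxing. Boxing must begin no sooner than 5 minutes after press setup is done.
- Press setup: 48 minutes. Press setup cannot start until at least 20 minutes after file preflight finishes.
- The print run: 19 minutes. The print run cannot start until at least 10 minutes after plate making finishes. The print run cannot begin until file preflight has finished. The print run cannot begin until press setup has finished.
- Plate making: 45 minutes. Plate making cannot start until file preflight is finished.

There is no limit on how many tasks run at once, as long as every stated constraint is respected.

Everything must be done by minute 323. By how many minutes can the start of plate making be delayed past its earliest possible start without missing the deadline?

File preflight can start immediately at minute 0; it finishes at minute 20.
Plate making waits on file preflight (finishes minute 20), so it starts at minute 20 and finishes at 20 + 45 = minute 65.

Working backward from the deadline:
Nothing follows boxing; the deadline of minute 323 is its only limit. It must start by 323 − 52 = minute 271.
Folding must finish before boxing (must start by minute 271, minus 10-minute gap → minute 261). With a 50-minute duration, folding must start by 261 − 50 = minute 211.
Since folding (must start by minute 211, minus 20-minute gap → minute 191) depends on it, drying must finish by minute 191. Backing off its 65-minute duration gives a latest start of minute 126.
The print run must finish before drying (must start by minute 126). With a 19-minute duration, the print run must start by 126 − 19 = minute 107.
Plate making must finish in time for the print run (must start by minute 107, minus 10-minute gap → minute 97); folding (must start by minute 211, minus 5-minute gap → minute 206). The tightest is minute 97, so plate making must start by 97 − 45 = minute 52.
So plate making can start as early as minute 20 and as late as minute 52, giving 52 − 20 = 32 minutes of slack.

32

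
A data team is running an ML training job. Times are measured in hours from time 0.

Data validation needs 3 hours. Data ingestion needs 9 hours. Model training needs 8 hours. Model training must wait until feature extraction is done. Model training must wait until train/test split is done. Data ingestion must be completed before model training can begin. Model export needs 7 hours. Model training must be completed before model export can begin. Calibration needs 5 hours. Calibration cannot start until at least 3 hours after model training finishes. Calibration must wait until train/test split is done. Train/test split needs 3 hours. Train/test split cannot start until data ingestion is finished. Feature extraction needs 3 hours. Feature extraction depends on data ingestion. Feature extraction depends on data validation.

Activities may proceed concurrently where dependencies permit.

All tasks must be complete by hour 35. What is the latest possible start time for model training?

To finish by hour 35, calibration (duration 5) must start no later than hour 30.
Model export must finish by hour 35; it takes 7 hours, so it must start by 35 − 7 = hour 28.
Model training has several dependents: calibration (must start by hour 30, minus 3-hour gap → hour 27); model export (must start by hour 28). The earliest of those limits is hour 27, so model training must start by 27 − 8 = hour 19.

19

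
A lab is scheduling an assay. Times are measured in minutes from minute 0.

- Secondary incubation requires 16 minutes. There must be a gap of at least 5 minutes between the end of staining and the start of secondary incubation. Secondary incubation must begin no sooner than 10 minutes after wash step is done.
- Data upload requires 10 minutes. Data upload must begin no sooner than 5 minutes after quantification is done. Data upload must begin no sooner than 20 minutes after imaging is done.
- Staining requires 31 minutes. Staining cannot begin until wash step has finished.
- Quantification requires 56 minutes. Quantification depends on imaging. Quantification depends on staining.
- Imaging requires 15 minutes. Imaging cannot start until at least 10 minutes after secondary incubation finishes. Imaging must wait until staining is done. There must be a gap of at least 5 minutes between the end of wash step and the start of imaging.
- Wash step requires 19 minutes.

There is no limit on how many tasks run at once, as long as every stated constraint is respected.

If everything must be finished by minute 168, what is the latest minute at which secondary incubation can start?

To finish by minute 168, data upload (duration 10) must start no later than minute 158.
Quantification must finish before data upload (must start by minute 158, minus 5-minute gap → minute 153). With a 56-minute duration, quantification must start by 153 − 56 = minute 97.
For imaging: quantification (must start by minute 97); data upload (must start by minute 158, minus 20-minute gap → minute 138). The most restrictive is minute 97; with a 15-minute duration, imaging must start by minute 82.
Since imaging (must start by minute 82, minus 10-minute gap → minute 72) depends on it, secondary incubation must finish by minute 72. Backing off its 16-minute duration gives a latest start of minute 56.

56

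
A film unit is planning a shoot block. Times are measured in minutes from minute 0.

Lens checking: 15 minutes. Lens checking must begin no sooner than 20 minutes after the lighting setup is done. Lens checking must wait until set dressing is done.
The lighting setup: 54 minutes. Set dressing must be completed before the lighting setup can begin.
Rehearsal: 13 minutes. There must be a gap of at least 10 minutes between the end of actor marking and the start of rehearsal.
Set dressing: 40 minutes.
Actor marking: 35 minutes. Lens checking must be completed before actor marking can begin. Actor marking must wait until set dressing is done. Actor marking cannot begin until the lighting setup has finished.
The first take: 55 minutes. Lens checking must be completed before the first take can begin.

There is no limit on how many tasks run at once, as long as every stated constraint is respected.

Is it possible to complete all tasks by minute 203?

Yes

Nothing blocks set dressing, so it runs from minute 0 to minute 40.
After set dressing (finishes minute 40), the lighting setup can start at minute 40 and finishes at minute 94.
Lens checking cannot start until the lighting setup (finishes minute 94, plus 20-minute gap → minute 114); set dressing (finishes minute 40). The controlling bound is minute 114, so lens checking finishes at 114 + 15 = minute 129.
After lens checking (finishes minute 129), the first take can start at minute 129 and finishes at minute 184.
Actor marking cannot start until lens checking (finishes minute 129); set dressing (finishes minute 40); the lighting setup (finishes minute 94). The controlling bound is minute 129, so actor marking finishes at 129 + 35 = minute 164.
Rehearsal waits on actor marking (finishes minute 164, plus 10-minute gap → minute 174), so it starts at minute 174 and finishes at 174 + 13 = minute 187.
Every task is finished by minute 187, which is no later than the deadline of 203, so the schedule is feasible.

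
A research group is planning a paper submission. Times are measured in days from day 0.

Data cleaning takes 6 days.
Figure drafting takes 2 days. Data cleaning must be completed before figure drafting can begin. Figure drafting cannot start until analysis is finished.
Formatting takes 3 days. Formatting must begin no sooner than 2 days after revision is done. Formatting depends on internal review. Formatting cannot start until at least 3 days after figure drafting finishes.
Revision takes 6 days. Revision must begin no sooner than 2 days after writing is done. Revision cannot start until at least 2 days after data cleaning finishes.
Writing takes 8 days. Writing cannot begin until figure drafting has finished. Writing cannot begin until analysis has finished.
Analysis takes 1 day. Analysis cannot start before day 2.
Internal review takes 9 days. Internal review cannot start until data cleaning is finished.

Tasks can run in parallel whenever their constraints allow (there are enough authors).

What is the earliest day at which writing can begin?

Analysis cannot begin until its own release at day 2. It runs from day 2 to 2 + 1 = day 3.
Data cleaning has no prerequisites, so it starts at day 0 and finishes at day 6.
Figure drafting cannot start until data cleaning (finishes day 6); analysis (finishes day 3). The controlling bound is day 6, so figure drafting finishes at 6 + 2 = day 8.
Writing waits on figure drafting (finishes day 8); analysis (finishes day 3). The latest of these is day 8, which is the earliest writing can start.

8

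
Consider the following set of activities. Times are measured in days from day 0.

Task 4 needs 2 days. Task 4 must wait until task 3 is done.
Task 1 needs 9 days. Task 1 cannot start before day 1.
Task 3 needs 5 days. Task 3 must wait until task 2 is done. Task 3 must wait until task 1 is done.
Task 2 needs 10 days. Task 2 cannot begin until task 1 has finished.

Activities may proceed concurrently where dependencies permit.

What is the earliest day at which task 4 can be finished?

27

After its own release at day 1, task 1 can start at day 1 and finishes at day 10.
Task 2 waits on task 1 (finishes day 10), so it starts at day 10 and finishes at 10 + 10 = day 20.
Task 3 has to wait for task 2 (finishes day 20); task 1 (finishes day 10). The latest of these is day 20, so task 3 runs day 20 to 20 + 5 = day 25.
Task 4 waits on task 3 (finishes day 25), so it starts at day 25 and finishes at 25 + 2 = day 27.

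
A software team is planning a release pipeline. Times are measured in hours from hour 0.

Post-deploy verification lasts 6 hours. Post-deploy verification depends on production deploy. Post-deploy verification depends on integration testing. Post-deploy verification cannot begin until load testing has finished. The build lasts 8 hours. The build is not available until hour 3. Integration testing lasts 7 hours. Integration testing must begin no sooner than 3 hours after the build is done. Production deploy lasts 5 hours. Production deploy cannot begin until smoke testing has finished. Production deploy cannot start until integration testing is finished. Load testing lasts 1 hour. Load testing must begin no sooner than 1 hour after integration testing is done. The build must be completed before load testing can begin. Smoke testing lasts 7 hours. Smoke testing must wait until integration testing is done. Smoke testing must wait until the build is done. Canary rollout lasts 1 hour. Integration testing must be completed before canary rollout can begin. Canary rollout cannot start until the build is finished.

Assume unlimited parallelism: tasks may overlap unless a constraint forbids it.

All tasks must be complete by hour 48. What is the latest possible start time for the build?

12

To finish by hour 48, post-deploy verification (duration 6) must start no later than hour 42.
Production deploy has to be done before post-deploy verification (must start by hour 42). That means finishing by hour 42, i.e. starting by 42 − 5 = hour 37.
Since production deploy (must start by hour 37) depends on it, smoke testing must finish by hour 37. Backing off its 7-hour duration gives a latest start of hour 30.
Canary rollout must finish by hour 48; it takes 1 hour, so it must start by 48 − 1 = hour 47.
Load testing feeds into post-deploy verification (must start by hour 42); so load testing must finish by hour 42 and therefore start by hour 41.
Integration testing has several dependents: smoke testing (must start by hour 30); canary rollout (must start by hour 47); load testing (must start by hour 41, minus 1-hour gap → hour 40); production deploy (must start by hour 37); post-deploy verification (must start by hour 42). The earliest of those limits is hour 30, so integration testing must start by 30 − 7 = hour 23.
For the build: integration testing (must start by hour 23, minus 3-hour gap → hour 20); smoke testing (must start by hour 30); canary rollout (must start by hour 47); load testing (must start by hour 41). The most restrictive is hour 20; with an 8-hour duration, the build must start by hour 12.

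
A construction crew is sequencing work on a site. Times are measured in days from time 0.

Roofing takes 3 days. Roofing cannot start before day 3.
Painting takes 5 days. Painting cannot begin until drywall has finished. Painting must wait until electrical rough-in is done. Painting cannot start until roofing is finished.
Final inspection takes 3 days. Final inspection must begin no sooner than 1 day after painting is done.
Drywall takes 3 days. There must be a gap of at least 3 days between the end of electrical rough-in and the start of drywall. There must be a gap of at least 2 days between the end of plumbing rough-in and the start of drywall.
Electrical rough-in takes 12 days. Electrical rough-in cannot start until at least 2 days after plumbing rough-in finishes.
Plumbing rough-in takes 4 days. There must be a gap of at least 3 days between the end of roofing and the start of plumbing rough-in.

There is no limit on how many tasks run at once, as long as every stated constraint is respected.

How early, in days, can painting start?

Roofing waits on its own release at day 3, so it starts at day 3 and finishes at 3 + 3 = day 6.
Plumbing rough-in waits on roofing (finishes day 6, plus 3-day gap → day 9), so it starts at day 9 and finishes at 9 + 4 = day 13.
Electrical rough-in waits on plumbing rough-in (finishes day 13, plus 2-day gap → day 15), so it starts at day 15 and finishes at 15 + 12 = day 27.
For drywall: electrical rough-in (finishes day 27, plus 3-day gap → day 30); plumbing rough-in (finishes day 13, plus 2-day gap → day 15). Taking the maximum gives a start of day 30, and it finishes at 30 + 3 = day 33.
Painting waits on drywall (finishes day 33); electrical rough-in (finishes day 27); roofing (finishes day 6). The latest of these is day 33, which is the earliest painting can start.

33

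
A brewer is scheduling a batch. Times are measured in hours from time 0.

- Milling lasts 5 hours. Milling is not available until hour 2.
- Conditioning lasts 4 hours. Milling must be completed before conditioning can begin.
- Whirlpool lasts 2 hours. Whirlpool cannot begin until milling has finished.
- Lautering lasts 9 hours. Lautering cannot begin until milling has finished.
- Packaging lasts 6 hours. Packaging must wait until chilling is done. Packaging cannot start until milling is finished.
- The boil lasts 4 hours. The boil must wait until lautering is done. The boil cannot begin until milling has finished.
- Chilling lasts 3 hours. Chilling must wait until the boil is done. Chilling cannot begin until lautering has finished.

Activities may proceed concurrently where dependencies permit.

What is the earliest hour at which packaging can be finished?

29

Milling cannot begin until its own release at hour 2. It runs from hour 2 to 2 + 5 = hour 7.
After milling (finishes hour 7), lautering can start at hour 7 and finishes at hour 16.
The boil cannot start until lautering (finishes hour 16); milling (finishes hour 7). The controlling bound is hour 16, so the boil finishes at 16 + 4 = hour 20.
Chilling has to wait for the boil (finishes hour 20); lautering (finishes hour 16). The latest of these is hour 20, so chilling runs hour 20 to 20 + 3 = hour 23.
Packaging needs all of chilling (finishes hour 23); milling (finishes hour 7). That puts its earliest start at hour 23; it finishes at 23 + 6 = hour 29.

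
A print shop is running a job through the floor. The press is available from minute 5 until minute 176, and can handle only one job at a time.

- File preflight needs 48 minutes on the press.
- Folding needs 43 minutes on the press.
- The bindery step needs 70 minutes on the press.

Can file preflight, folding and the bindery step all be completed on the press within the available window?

The press window is 176 − 5 = 171 minutes.
Running back to back, the jobs need 48 + 43 + 70 = 161 minutes on the press.
Since 161 ≤ 171, they fit within the window.

Yes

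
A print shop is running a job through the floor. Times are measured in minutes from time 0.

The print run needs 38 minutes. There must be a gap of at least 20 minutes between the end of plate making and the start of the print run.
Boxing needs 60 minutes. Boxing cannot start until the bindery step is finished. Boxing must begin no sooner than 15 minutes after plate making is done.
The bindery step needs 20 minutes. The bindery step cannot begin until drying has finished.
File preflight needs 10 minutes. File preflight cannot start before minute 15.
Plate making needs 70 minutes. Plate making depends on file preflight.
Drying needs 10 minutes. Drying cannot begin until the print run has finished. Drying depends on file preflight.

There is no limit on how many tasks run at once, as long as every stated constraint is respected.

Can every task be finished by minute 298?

Yes

File preflight waits on its own release at minute 15, so it starts at minute 15 and finishes at 15 + 10 = minute 25.
After file preflight (finishes minute 25), plate making can start at minute 25 and finishes at minute 95.
The print run cannot begin until plate making (finishes minute 95, plus 20-minute gap → minute 115). It runs from minute 115 to 115 + 38 = minute 153.
Drying has to wait for the print run (finishes minute 153); file preflight (finishes minute 25). The latest of these is minute 153, so drying runs minute 153 to 153 + 10 = minute 163.
The bindery step cannot begin until drying (finishes minute 163). It runs from minute 163 to 163 + 20 = minute 183.
For boxing: the bindery step (finishes minute 183); plate making (finishes minute 95, plus 15-minute gap → minute 110). Taking the maximum gives a start of minute 183, and it finishes at 183 + 60 = minute 243.
Every task is finished by minute 243, which is no later than the deadline of 298, so the schedule is feasible.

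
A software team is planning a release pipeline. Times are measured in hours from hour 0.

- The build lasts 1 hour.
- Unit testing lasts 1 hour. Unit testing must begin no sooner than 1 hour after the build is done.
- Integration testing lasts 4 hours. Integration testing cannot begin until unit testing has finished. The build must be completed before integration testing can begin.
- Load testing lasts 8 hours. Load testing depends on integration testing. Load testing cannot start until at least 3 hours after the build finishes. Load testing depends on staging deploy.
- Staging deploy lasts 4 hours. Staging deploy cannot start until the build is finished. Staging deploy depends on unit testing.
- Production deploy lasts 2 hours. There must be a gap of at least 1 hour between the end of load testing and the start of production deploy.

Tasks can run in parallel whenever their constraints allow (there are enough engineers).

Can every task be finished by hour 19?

Yes

The build has no prerequisites, so it starts at hour 0 and finishes at hour 1.
After the build (finishes hour 1, plus 1-hour gap → hour 2), unit testing can start at hour 2 and finishes at hour 3.
Staging deploy needs all of the build (finishes hour 1); unit testing (finishes hour 3). That puts its earliest start at hour 3; it finishes at 3 + 4 = hour 7.
Integration testing cannot start until unit testing (finishes hour 3); the build (finishes hour 1). The controlling bound is hour 3, so integration testing finishes at 3 + 4 = hour 7.
Load testing needs all of integration testing (finishes hour 7); the build (finishes hour 1, plus 3-hour gap → hour 4); staging deploy (finishes hour 7). That puts its earliest start at hour 7; it finishes at 7 + 8 = hour 15.
Production deploy cannot begin until load testing (finishes hour 15, plus 1-hour gap → hour 16). It runs from hour 16 to 16 + 2 = hour 18.
Every task is finished by hour 18, which is no later than the deadline of 19, so the schedule is feasible.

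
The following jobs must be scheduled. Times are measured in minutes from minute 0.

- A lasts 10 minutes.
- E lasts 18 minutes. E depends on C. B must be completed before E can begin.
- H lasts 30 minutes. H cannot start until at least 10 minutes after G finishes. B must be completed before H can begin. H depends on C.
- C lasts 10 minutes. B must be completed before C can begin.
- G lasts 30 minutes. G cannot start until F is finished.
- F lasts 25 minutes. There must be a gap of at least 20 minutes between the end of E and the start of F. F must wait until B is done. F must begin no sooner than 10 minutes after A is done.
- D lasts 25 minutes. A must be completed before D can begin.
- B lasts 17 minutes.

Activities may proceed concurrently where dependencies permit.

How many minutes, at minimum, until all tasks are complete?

160

Nothing blocks B, so it runs from minute 0 to minute 17.
After B (finishes minute 17), C can start at minute 17 and finishes at minute 27.
E cannot start until C (finishes minute 27); B (finishes minute 17). The controlling bound is minute 27, so E finishes at 27 + 18 = minute 45.
Nothing blocks A, so it runs from minute 0 to minute 10.
F needs all of E (finishes minute 45, plus 20-minute gap → minute 65); B (finishes minute 17); A (finishes minute 10, plus 10-minute gap → minute 20). That puts its earliest start at minute 65; it finishes at 65 + 25 = minute 90.
G waits on F (finishes minute 90), so it starts at minute 90 and finishes at 90 + 30 = minute 120.
For H: G (finishes minute 120, plus 10-minute gap → minute 130); B (finishes minute 17); C (finishes minute 27). Taking the maximum gives a start of minute 130, and it finishes at 130 + 30 = minute 160.
After A (finishes minute 10), D can start at minute 10 and finishes at minute 35.
All tasks are finished once the last one completes. Finish times: A at 10, B at 17, C at 27, D at 35, E at 45, F at 90, G at 120, H at 160. The latest is minute 160.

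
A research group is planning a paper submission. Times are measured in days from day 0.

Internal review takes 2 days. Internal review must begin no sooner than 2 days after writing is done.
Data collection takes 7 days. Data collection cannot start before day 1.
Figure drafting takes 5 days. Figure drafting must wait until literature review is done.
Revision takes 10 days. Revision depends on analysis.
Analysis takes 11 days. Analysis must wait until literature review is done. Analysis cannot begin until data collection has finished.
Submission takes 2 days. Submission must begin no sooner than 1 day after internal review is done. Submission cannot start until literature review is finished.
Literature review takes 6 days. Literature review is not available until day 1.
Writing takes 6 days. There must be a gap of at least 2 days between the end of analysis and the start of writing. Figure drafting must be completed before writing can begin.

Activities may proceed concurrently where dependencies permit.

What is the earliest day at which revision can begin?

19

Data collection waits on its own release at day 1, so it starts at day 1 and finishes at 1 + 7 = day 8.
After its own release at day 1, literature review can start at day 1 and finishes at day 7.
Analysis needs all of literature review (finishes day 7); data collection (finishes day 8). That puts its earliest start at day 8; it finishes at 8 + 11 = day 19.
Revision waits on analysis (finishes day 19), so the earliest it can start is day 19.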